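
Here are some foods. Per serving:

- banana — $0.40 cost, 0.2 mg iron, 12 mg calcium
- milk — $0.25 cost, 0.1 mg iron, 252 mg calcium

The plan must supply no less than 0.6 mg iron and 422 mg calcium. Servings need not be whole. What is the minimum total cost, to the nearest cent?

With two linear requirements the optimum uses one or two foods; enumerate the corners.
banana only: max(0.6/0.2, 422/12) = 35.17 servings → $14.07.
milk only: max(0.6/0.1, 422/252) = 6 servings → $1.50.
banana + milk with both tight: 2.215 servings and 1.569 servings → $1.28.
Cheapest feasible corner: $1.28.

$1.28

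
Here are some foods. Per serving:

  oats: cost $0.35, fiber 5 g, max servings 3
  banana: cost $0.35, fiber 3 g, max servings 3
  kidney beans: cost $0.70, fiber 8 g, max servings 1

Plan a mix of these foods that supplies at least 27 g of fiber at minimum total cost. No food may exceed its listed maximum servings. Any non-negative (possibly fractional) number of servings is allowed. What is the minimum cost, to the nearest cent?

Cost per g of fiber: oats $0.0700, kidney beans $0.0875, banana $0.1167.
Take 3 servings of oats: +15.0 g fiber for $1.05 (total $1.05, still need 12.0 g).
Take 1 serving of kidney beans: +8.0 g fiber for $0.70 (total $1.75, still need 4.0 g).
Take 1.333 servings of banana: +4.0 g fiber for $0.47 (total $2.22, still need 0.0 g).
Greedy by cheapest-per-g is optimal for a single linear constraint, so the minimum cost is $2.22.

$2.22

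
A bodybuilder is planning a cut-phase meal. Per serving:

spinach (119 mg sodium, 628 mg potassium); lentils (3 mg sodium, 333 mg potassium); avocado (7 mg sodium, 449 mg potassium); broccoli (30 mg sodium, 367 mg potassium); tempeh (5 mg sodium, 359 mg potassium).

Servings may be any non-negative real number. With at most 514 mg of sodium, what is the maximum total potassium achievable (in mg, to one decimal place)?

Potassium per mg sodium: lentils 111, tempeh 71.8, avocado 64.14, broccoli 12.23, spinach 5.277.
With no serving limits, spend the whole sodium allowance on lentils: 514 mg / 3 mg × 333 mg = 57054.0 mg.

57054.0 mg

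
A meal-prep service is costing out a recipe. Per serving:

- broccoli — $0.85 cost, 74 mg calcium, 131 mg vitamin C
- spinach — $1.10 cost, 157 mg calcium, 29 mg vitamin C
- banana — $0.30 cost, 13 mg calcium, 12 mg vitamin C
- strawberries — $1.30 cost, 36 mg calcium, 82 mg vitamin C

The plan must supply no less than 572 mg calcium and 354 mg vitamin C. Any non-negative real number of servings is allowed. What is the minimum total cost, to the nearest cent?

At the optimum either one food covers both requirements or two foods hit both targets exactly; no other combination can be cheaper.
broccoli only: max(572/74, 354/131) = 7.73 servings → $6.57.
spinach only: max(572/157, 354/29) = 12.21 servings → $13.43.
banana only: max(572/13, 354/12) = 44 servings → $13.20.
strawberries only: max(572/36, 354/82) = 15.89 servings → $20.66.
broccoli + spinach with both tight: 2.117 servings and 2.646 servings → $4.71.
broccoli + banana: intersection lies outside the first quadrant.
broccoli + strawberries with both targets exact would need a negative amount; discard.
spinach + banana with both tight: 1.501 servings and 25.87 servings → $9.41.
spinach + strawberries with both tight: 2.888 servings and 3.296 servings → $7.46.
banana + strawberries: the both-tight solution has a negative serving — not a feasible corner.
The minimum over all feasible corners is $4.71.

$4.71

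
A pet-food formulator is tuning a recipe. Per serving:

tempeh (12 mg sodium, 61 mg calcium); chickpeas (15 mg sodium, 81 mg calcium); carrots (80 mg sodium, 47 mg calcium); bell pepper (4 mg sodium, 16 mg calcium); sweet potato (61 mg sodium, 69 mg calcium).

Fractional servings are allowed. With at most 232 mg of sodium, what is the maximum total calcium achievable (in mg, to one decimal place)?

1252.8 mg

Calcium per mg sodium: chickpeas 5.4, tempeh 5.083, bell pepper 4, sweet potato 1.131, carrots 0.5875.
With no serving limits, spend the whole sodium allowance on chickpeas: 232 mg / 15 mg × 81 mg = 1252.8 mg.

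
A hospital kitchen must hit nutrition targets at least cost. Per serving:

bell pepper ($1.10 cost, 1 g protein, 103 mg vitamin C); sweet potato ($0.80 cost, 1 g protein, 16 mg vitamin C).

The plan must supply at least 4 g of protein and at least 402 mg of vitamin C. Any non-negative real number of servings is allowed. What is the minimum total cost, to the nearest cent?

For a min-cost LP with two ≥-constraints, a basic feasible solution has at most two positive variables.
bell pepper only: max(4/1, 402/103) = 4 servings → $4.40.
sweet potato only: max(4/1, 402/16) = 25.12 servings → $20.10.
bell pepper + sweet potato with both tight: 3.885 servings and 0.1149 servings → $4.37.
So the least-cost plan costs $4.37.

$4.37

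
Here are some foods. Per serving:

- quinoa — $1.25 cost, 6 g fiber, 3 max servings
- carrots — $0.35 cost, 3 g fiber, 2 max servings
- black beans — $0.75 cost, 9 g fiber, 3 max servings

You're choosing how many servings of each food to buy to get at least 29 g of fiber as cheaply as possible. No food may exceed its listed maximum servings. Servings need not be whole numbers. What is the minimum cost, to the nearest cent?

Cost per g of fiber: black beans $0.0833, carrots $0.1167, quinoa $0.2083.
Take 3 servings of black beans: +27.0 g fiber for $2.25 (total $2.25, still need 2.0 g).
Take 0.6667 servings of carrots: +2.0 g fiber for $0.23 (total $2.48, still need 0.0 g).
Greedy by cheapest-per-g is optimal for a single linear constraint, so the minimum cost is $2.48.

$2.48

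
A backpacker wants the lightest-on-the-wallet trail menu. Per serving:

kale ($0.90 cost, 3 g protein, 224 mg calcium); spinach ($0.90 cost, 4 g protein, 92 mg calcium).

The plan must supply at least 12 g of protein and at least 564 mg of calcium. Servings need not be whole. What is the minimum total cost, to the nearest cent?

$3.12

kale only: max(12/3, 564/224) = 4 servings → $3.60.
spinach only: max(12/4, 564/92) = 6.13 servings → $5.52.
kale + spinach with both tight: 1.858 servings and 1.606 servings → $3.12.
So the least-cost plan costs $3.12.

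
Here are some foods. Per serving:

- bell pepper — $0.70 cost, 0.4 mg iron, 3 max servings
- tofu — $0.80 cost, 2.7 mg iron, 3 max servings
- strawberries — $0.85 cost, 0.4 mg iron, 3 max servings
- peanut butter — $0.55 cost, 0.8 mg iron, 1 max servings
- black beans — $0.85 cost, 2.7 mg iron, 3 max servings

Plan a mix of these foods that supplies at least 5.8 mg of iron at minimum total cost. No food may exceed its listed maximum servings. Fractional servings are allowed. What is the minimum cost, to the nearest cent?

Cost per mg of iron: tofu $0.2963, black beans $0.3148, peanut butter $0.6875, bell pepper $1.7500, strawberries $2.1250.
Take 2.148 servings of tofu: +5.8 mg iron for $1.72 (total $1.72, still need 0.0 mg).
Filling from the cheapest source first is optimal under one linear minimum: $1.72.

$1.72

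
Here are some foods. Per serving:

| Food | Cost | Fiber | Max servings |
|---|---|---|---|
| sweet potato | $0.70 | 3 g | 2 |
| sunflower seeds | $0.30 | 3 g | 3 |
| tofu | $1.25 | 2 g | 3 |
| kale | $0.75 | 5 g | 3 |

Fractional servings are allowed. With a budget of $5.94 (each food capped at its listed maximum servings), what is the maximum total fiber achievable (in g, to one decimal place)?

Fiber per dollar: sunflower seeds 10, kale 6.667, sweet potato 4.286, tofu 1.6.
Take 3 servings of sunflower seeds: spends $0.90, +9.0 g fiber (running total 9.0 g).
Take 3 servings of kale: spends $2.25, +15.0 g fiber (running total 24.0 g).
Take 2 servings of sweet potato: spends $1.40, +6.0 g fiber (running total 30.0 g).
Take 1.112 servings of tofu: spends $1.39, +2.2 g fiber (running total 32.2 g).
Greedy by best ratio exhausts the cost allowance optimally: 32.2 g.

32.2 g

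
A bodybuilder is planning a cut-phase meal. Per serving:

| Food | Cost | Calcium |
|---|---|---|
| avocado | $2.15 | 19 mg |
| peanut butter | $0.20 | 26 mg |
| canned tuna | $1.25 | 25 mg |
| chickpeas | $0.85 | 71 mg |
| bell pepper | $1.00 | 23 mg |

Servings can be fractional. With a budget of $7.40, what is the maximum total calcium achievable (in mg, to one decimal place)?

962.0 mg

Calcium per dollar: peanut butter 130, chickpeas 83.53, bell pepper 23, canned tuna 20, avocado 8.837.
With no serving limits, spend the whole cost allowance on peanut butter: $7.40 / $0.20 × 26 mg = 962.0 mg.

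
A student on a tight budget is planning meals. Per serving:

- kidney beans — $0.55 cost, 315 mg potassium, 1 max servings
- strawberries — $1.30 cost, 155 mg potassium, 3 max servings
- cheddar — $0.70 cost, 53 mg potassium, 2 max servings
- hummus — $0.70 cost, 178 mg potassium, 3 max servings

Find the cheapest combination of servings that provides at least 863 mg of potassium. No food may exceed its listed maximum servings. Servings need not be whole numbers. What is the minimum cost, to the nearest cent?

Cost per mg of potassium: kidney beans $0.0017, hummus $0.0039, strawberries $0.0084, cheddar $0.0132.
Take 1 serving of kidney beans: +315.0 mg potassium for $0.55 (total $0.55, still need 548.0 mg).
Take 3 servings of hummus: +534.0 mg potassium for $2.10 (total $2.65, still need 14.0 mg).
Take 0.09032 servings of strawberries: +14.0 mg potassium for $0.12 (total $2.77, still need 0.0 mg).
Greedy by cheapest-per-mg is optimal for a single linear constraint, so the minimum cost is $2.77.

$2.77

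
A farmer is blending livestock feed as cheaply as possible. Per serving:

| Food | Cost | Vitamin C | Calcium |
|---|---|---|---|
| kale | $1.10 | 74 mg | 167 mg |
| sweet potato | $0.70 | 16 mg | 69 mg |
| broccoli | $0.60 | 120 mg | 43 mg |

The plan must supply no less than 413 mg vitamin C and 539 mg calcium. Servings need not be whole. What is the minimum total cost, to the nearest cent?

$4.10

This is a tiny linear program; its minimum lies at a vertex of the feasible set. List the vertices and price them.
kale only: max(413/74, 539/167) = 5.581 servings → $6.14.
sweet potato only: max(413/16, 539/69) = 25.81 servings → $18.07.
broccoli only: max(413/120, 539/43) = 12.53 servings → $7.52.
kale + sweet potato: intersection lies outside the first quadrant.
kale + broccoli with both tight: 2.783 servings and 1.725 servings → $4.10.
sweet potato + broccoli with both tight: 6.18 servings and 2.618 servings → $5.90.
So the least-cost plan costs $4.10.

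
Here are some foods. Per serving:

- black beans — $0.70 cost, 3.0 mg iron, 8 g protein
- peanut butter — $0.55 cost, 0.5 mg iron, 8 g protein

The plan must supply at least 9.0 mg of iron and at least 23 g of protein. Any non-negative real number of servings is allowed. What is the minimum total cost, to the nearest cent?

Check every corner: each single food scaled to meet both minima, and each pair solved so both constraints bind.
black beans only: max(9.0/3.0, 23/8) = 3 servings → $2.10.
peanut butter only: max(9.0/0.5, 23/8) = 18 servings → $9.90.
black beans + peanut butter: the both-tight solution has a negative serving — not a feasible corner.
So the least-cost plan costs $2.10.

$2.10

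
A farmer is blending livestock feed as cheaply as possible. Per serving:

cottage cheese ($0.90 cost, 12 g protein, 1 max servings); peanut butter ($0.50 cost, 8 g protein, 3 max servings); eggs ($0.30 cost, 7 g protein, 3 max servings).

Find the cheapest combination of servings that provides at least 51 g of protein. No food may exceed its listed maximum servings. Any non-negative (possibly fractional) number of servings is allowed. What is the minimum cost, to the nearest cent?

$2.85

Cost per g of protein: eggs $0.0429, peanut butter $0.0625, cottage cheese $0.0750.
Take 3 servings of eggs: +21.0 g protein for $0.90 (total $0.90, still need 30.0 g).
Take 3 servings of peanut butter: +24.0 g protein for $1.50 (total $2.40, still need 6.0 g).
Take 0.5 servings of cottage cheese: +6.0 g protein for $0.45 (total $2.85, still need 0.0 g).
Greedy by cheapest-per-g is optimal for a single linear constraint, so the minimum cost is $2.85.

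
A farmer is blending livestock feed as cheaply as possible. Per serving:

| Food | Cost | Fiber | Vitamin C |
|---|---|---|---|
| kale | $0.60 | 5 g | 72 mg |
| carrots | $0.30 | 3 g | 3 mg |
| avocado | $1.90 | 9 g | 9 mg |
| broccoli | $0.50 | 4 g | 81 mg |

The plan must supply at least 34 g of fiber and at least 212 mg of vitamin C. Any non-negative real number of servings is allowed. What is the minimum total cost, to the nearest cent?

This is a tiny linear program; its minimum lies at a vertex of the feasible set. List the vertices and price them.
kale only: max(34/5, 212/72) = 6.8 servings → $4.08.
carrots only: max(34/3, 212/3) = 70.67 servings → $21.20.
avocado only: max(34/9, 212/9) = 23.56 servings → $44.76.
broccoli only: max(34/4, 212/81) = 8.5 servings → $4.25.
kale + carrots with both tight: 2.657 servings and 6.905 servings → $3.67.
kale + avocado with both tight: 2.657 servings and 2.302 servings → $5.97.
kale + broccoli: the both-tight solution has a negative serving — not a feasible corner.
carrots + avocado (both tight): parallel constraints — no distinct corner.
carrots + broccoli with both tight: 8.251 servings and 2.312 servings → $3.63.
avocado + broccoli with both tight: 2.75 servings and 2.312 servings → $6.38.
Cheapest feasible corner: $3.63.

$3.63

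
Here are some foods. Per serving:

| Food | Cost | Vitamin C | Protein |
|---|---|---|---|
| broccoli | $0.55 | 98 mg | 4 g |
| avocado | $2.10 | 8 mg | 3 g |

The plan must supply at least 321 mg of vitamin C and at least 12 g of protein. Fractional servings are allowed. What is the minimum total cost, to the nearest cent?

broccoli only: max(321/98, 12/4) = 3.276 servings → $1.80.
avocado only: max(321/8, 12/3) = 40.12 servings → $84.26.
broccoli + avocado with both targets exact would need a negative amount; discard.
Cheapest feasible corner: $1.80.

$1.80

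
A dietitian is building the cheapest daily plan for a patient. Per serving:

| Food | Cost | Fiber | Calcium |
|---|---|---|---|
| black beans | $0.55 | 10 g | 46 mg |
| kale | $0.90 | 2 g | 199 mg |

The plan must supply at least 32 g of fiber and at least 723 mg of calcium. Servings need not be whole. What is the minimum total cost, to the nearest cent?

$4.16

Minimising a linear cost over {fiber ≥ 32, calcium ≥ 723, servings ≥ 0} — the optimum is at a vertex, using one or two foods.
black beans only: max(32/10, 723/46) = 15.72 servings → $8.64.
kale only: max(32/2, 723/199) = 16 servings → $14.40.
black beans + kale with both tight: 2.593 servings and 3.034 servings → $4.16.
So the least-cost plan costs $4.16.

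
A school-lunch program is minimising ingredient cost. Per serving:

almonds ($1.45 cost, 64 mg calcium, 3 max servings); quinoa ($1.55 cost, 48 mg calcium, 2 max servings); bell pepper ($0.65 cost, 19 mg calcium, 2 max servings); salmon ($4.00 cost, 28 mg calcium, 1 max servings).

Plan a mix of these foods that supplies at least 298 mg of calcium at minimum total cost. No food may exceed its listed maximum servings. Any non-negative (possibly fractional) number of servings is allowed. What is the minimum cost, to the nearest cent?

$7.79

Cost per mg of calcium: almonds $0.0227, quinoa $0.0323, bell pepper $0.0342, salmon $0.1429.
Take 3 servings of almonds: +192.0 mg calcium for $4.35 (total $4.35, still need 106.0 mg).
Take 2 servings of quinoa: +96.0 mg calcium for $3.10 (total $7.45, still need 10.0 mg).
Take 0.5263 servings of bell pepper: +10.0 mg calcium for $0.34 (total $7.79, still need 0.0 mg).
Greedy by cheapest-per-mg is optimal for a single linear constraint, so the minimum cost is $7.79.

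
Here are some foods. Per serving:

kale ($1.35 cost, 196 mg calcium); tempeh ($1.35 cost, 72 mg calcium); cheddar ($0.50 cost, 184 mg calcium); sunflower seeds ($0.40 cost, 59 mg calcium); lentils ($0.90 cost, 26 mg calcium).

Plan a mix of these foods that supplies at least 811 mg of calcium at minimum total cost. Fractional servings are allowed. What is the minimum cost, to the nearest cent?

Cost per mg of calcium: cheddar $0.0027, sunflower seeds $0.0068, kale $0.0069, tempeh $0.0187, lentils $0.0346.
With no serving limits, use only cheddar: 811 mg / 184 mg = 4.408 servings × $0.50 = $2.20.

$2.20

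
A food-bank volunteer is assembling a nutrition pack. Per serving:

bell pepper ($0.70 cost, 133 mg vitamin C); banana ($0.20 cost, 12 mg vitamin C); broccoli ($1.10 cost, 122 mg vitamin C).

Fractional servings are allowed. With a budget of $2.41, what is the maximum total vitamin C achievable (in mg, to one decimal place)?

Vitamin C per dollar: bell pepper 190, broccoli 110.9, banana 60.
With no serving limits, spend the whole cost allowance on bell pepper: $2.41 / $0.70 × 133 mg = 457.9 mg.

457.9 mg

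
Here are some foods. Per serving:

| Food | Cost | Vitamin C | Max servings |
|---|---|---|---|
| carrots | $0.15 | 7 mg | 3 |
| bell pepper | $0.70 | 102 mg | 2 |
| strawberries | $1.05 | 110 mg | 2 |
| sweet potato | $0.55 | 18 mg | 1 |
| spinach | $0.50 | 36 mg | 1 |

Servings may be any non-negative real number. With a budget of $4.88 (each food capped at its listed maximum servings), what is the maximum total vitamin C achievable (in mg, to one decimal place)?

495.1 mg

Vitamin C per dollar: bell pepper 145.7, strawberries 104.8, spinach 72, carrots 46.67, sweet potato 32.73.
Take 2 servings of bell pepper: spends $1.40, +204.0 mg vitamin C (running total 204.0 mg).
Take 2 servings of strawberries: spends $2.10, +220.0 mg vitamin C (running total 424.0 mg).
Take 1 serving of spinach: spends $0.50, +36.0 mg vitamin C (running total 460.0 mg).
Take 3 servings of carrots: spends $0.45, +21.0 mg vitamin C (running total 481.0 mg).
Take 0.7818 servings of sweet potato: spends $0.43, +14.1 mg vitamin C (running total 495.1 mg).
Greedy by best ratio exhausts the cost allowance optimally: 495.1 mg.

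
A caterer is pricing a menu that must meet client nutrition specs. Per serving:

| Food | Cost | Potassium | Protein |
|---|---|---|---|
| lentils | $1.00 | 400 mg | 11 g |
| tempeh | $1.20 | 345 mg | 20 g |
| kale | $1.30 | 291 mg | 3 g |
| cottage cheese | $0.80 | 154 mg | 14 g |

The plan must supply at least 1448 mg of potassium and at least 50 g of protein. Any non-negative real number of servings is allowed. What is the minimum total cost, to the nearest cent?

$3.95

Two binding constraints pin down two serving amounts, so the optimal mix uses at most two foods. The candidates are each food alone (scaled to the tighter of potassium/protein) and each pair with both constraints tight.
lentils only: max(1448/400, 50/11) = 4.545 servings → $4.55.
tempeh only: max(1448/345, 50/20) = 4.197 servings → $5.04.
kale only: max(1448/291, 50/3) = 16.67 servings → $21.67.
cottage cheese only: max(1448/154, 50/14) = 9.403 servings → $7.52.
lentils + tempeh with both tight: 2.785 servings and 0.9684 servings → $3.95.
lentils + kale with both targets exact would need a negative amount; discard.
lentils + cottage cheese with both tight: 3.219 servings and 1.042 servings → $4.05.
tempeh + kale with both tight: 2.133 servings and 2.447 servings → $5.74.
tempeh + cottage cheese: intersection lies outside the first quadrant.
kale + cottage cheese with both tight: 3.481 servings and 2.826 servings → $6.79.
So the least-cost plan costs $3.95.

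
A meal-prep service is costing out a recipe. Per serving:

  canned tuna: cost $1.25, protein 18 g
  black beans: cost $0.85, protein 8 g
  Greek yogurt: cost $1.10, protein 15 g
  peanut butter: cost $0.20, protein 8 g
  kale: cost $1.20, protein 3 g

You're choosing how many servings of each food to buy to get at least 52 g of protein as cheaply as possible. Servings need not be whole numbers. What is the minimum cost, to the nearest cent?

Cost per g of protein: peanut butter $0.0250, canned tuna $0.0694, Greek yogurt $0.0733, black beans $0.1062, kale $0.4000.
With no serving limits, use only peanut butter: 52 g / 8 g = 6.5 servings × $0.20 = $1.30.

$1.30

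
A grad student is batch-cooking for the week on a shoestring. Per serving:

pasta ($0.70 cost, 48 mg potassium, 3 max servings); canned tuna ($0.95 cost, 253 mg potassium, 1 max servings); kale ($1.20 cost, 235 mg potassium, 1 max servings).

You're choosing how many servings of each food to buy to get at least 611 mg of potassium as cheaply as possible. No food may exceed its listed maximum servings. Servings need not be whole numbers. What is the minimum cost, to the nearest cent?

$3.94

Cost per mg of potassium: canned tuna $0.0038, kale $0.0051, pasta $0.0146.
Take 1 serving of canned tuna: +253.0 mg potassium for $0.95 (total $0.95, still need 358.0 mg).
Take 1 serving of kale: +235.0 mg potassium for $1.20 (total $2.15, still need 123.0 mg).
Take 2.562 servings of pasta: +123.0 mg potassium for $1.79 (total $3.94, still need 0.0 mg).
Greedy by cheapest-per-mg is optimal for a single linear constraint, so the minimum cost is $3.94.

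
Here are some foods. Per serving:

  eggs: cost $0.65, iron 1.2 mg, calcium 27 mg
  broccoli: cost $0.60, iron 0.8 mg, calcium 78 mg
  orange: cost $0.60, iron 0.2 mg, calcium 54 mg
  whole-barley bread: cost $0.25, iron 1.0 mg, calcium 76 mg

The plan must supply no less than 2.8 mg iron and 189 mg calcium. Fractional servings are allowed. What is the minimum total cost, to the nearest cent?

A basic optimal solution has at most two foods positive. Try each food alone and each pair with both targets met exactly.
eggs only: max(2.8/1.2, 189/27) = 7 servings → $4.55.
broccoli only: max(2.8/0.8, 189/78) = 3.5 servings → $2.10.
orange only: max(2.8/0.2, 189/54) = 14 servings → $8.40.
whole-barley bread only: max(2.8/1.0, 189/76) = 2.8 servings → $0.70.
eggs + broccoli with both tight: 0.9333 servings and 2.1 servings → $1.87.
eggs + orange with both tight: 1.909 servings and 2.545 servings → $2.77.
eggs + whole-barley bread with both tight: 0.3707 servings and 2.355 servings → $0.83.
broccoli + orange with both targets exact would need a negative amount; discard.
broccoli + whole-barley bread: the both-tight solution has a negative serving — not a feasible corner.
orange + whole-barley bread: intersection lies outside the first quadrant.
Cheapest feasible corner: $0.70.

$0.70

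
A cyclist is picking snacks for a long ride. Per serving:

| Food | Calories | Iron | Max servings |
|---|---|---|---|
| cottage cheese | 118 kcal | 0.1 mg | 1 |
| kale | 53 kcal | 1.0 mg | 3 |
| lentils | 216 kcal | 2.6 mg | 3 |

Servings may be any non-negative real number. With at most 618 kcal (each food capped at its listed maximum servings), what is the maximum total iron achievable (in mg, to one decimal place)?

Iron per kcal: kale 0.01887, lentils 0.01204, cottage cheese 0.0008475.
Take 3 servings of kale: uses 159 kcal, +3.0 mg iron (running total 3.0 mg).
Take 2.125 servings of lentils: uses 459 kcal, +5.5 mg iron (running total 8.5 mg).
Greedy by best ratio exhausts the calories allowance optimally: 8.5 mg.

8.5 mg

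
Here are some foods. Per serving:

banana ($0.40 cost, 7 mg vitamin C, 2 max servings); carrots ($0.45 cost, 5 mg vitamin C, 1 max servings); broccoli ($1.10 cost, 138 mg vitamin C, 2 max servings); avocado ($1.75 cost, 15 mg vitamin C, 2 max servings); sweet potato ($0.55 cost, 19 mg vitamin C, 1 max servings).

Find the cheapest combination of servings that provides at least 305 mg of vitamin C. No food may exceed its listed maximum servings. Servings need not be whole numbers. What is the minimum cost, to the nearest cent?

$3.32

Cost per mg of vitamin C: broccoli $0.0080, sweet potato $0.0289, banana $0.0571, carrots $0.0900, avocado $0.1167.
Take 2 servings of broccoli: +276.0 mg vitamin C for $2.20 (total $2.20, still need 29.0 mg).
Take 1 serving of sweet potato: +19.0 mg vitamin C for $0.55 (total $2.75, still need 10.0 mg).
Take 1.429 servings of banana: +10.0 mg vitamin C for $0.57 (total $3.32, still need 0.0 mg).
Filling from the cheapest source first is optimal under one linear minimum: $3.32.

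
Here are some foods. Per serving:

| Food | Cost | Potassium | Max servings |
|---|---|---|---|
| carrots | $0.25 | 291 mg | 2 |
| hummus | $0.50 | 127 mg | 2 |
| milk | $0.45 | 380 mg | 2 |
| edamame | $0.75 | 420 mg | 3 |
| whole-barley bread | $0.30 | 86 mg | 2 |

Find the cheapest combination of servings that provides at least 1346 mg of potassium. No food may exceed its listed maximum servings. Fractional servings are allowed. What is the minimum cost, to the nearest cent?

$1.41

Cost per mg of potassium: carrots $0.0009, milk $0.0012, edamame $0.0018, whole-barley bread $0.0035, hummus $0.0039.
Take 2 servings of carrots: +582.0 mg potassium for $0.50 (total $0.50, still need 764.0 mg).
Take 2 servings of milk: +760.0 mg potassium for $0.90 (total $1.40, still need 4.0 mg).
Take 0.009524 servings of edamame: +4.0 mg potassium for $0.01 (total $1.41, still need 0.0 mg).
Greedy by cheapest-per-mg is optimal for a single linear constraint, so the minimum cost is $1.41.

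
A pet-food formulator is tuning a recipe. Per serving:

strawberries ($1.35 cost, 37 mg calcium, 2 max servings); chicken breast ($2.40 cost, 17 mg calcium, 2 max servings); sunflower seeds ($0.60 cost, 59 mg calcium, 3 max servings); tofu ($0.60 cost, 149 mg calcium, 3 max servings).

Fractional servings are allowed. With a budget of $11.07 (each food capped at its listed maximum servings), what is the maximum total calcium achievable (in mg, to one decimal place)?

731.8 mg

Calcium per dollar: tofu 248.3, sunflower seeds 98.33, strawberries 27.41, chicken breast 7.083.
Take 3 servings of tofu: spends $1.80, +447.0 mg calcium (running total 447.0 mg).
Take 3 servings of sunflower seeds: spends $1.80, +177.0 mg calcium (running total 624.0 mg).
Take 2 servings of strawberries: spends $2.70, +74.0 mg calcium (running total 698.0 mg).
Take 1.988 servings of chicken breast: spends $4.77, +33.8 mg calcium (running total 731.8 mg).
Greedy by best ratio exhausts the cost allowance optimally: 731.8 mg.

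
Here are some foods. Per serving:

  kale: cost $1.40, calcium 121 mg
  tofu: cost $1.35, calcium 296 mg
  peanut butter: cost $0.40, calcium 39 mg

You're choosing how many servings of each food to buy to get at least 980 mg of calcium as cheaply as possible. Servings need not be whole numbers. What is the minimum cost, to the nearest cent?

Cost per mg of calcium: tofu $0.0046, peanut butter $0.0103, kale $0.0116.
With no serving limits, use only tofu: 980 mg / 296 mg = 3.311 servings × $1.35 = $4.47.

$4.47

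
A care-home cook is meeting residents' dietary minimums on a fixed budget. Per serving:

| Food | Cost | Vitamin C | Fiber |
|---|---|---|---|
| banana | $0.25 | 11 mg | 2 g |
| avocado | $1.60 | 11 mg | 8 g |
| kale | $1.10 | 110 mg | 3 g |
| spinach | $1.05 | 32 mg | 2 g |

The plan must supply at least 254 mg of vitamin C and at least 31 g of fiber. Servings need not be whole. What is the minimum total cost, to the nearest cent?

$4.52

An LP optimum is at a vertex; with two nutrient constraints at most two foods are used. Check each candidate.
banana only: max(254/11, 31/2) = 23.09 servings → $5.77.
avocado only: max(254/11, 31/8) = 23.09 servings → $36.95.
kale only: max(254/110, 31/3) = 10.33 servings → $11.37.
spinach only: max(254/32, 31/2) = 15.5 servings → $16.27.
banana + avocado: intersection lies outside the first quadrant.
banana + kale with both tight: 14.16 servings and 0.893 servings → $4.52.
banana + spinach with both tight: 11.52 servings and 3.976 servings → $7.06.
avocado + kale with both tight: 3.126 servings and 1.996 servings → $7.20.
avocado + spinach with both tight: 2.068 servings and 7.226 servings → $10.90.
kale + spinach with both targets exact would need a negative amount; discard.
So the least-cost plan costs $4.52.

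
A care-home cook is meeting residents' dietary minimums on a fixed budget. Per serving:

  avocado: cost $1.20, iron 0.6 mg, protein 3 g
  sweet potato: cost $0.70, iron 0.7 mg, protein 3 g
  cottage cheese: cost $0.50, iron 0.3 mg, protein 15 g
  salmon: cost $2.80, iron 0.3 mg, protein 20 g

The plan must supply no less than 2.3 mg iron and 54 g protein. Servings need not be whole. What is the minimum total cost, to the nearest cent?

$2.94

The cheapest plan sits at a corner of the feasible region — with two constraints it uses at most two foods.
avocado only: max(2.3/0.6, 54/3) = 18 servings → $21.60.
sweet potato only: max(2.3/0.7, 54/3) = 18 servings → $12.60.
cottage cheese only: max(2.3/0.3, 54/15) = 7.667 servings → $3.83.
salmon only: max(2.3/0.3, 54/20) = 7.667 servings → $21.47.
avocado + sweet potato: the both-tight solution has a negative serving — not a feasible corner.
avocado + cottage cheese with both tight: 2.259 servings and 3.148 servings → $4.29.
avocado + salmon with both tight: 2.685 servings and 2.297 servings → $9.65.
sweet potato + cottage cheese with both tight: 1.906 servings and 3.219 servings → $2.94.
sweet potato + salmon with both tight: 2.275 servings and 2.359 servings → $8.20.
cottage cheese + salmon: intersection lies outside the first quadrant.
Cheapest feasible corner: $2.94.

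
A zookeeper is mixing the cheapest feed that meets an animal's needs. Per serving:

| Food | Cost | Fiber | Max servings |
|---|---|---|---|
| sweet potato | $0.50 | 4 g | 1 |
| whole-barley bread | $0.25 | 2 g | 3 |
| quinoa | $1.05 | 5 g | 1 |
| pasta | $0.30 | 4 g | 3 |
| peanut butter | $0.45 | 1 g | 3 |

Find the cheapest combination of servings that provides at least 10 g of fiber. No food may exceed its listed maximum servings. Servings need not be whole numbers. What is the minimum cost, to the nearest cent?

Cost per g of fiber: pasta $0.0750, sweet potato $0.1250, whole-barley bread $0.1250, quinoa $0.2100, peanut butter $0.4500.
Take 2.5 servings of pasta: +10.0 g fiber for $0.75 (total $0.75, still need 0.0 g).
Greedy by cheapest-per-g is optimal for a single linear constraint, so the minimum cost is $0.75.

$0.75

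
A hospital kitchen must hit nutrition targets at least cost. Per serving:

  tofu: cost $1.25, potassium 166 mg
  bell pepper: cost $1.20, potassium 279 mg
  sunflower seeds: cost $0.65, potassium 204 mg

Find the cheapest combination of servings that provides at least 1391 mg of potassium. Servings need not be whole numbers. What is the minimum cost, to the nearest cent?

Cost per mg of potassium: sunflower seeds $0.0032, bell pepper $0.0043, tofu $0.0075.
With no serving limits, use only sunflower seeds: 1391 mg / 204 mg = 6.819 servings × $0.65 = $4.43.

$4.43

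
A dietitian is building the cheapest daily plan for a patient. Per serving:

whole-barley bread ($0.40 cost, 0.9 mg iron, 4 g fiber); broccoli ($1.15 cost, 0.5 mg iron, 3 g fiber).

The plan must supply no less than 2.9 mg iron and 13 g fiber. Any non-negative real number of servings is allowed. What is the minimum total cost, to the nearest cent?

$1.30

A basic optimal solution has at most two foods positive. Try each food alone and each pair with both targets met exactly.
whole-barley bread only: max(2.9/0.9, 13/4) = 3.25 servings → $1.30.
broccoli only: max(2.9/0.5, 13/3) = 5.8 servings → $6.67.
whole-barley bread + broccoli with both tight: 3.143 servings and 0.1429 servings → $1.42.
So the least-cost plan costs $1.30.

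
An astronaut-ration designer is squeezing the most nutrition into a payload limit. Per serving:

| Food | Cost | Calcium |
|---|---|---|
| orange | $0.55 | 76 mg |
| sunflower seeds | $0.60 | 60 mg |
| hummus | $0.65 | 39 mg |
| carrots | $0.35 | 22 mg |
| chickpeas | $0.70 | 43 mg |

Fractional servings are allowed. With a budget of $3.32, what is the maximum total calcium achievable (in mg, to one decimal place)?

Calcium per dollar: orange 138.2, sunflower seeds 100, carrots 62.86, chickpeas 61.43, hummus 60.
With no serving limits, spend the whole cost allowance on orange: $3.32 / $0.55 × 76 mg = 458.8 mg.

458.8 mg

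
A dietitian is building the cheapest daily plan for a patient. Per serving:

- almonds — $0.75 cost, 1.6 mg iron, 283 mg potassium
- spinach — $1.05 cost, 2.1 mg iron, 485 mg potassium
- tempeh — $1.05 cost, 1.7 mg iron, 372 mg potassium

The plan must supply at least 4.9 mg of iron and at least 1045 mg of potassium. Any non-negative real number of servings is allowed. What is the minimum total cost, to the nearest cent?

This is a tiny linear program; its minimum lies at a vertex of the feasible set. List the vertices and price them.
almonds only: max(4.9/1.6, 1045/283) = 3.693 servings → $2.77.
spinach only: max(4.9/2.1, 1045/485) = 2.333 servings → $2.45.
tempeh only: max(4.9/1.7, 1045/372) = 2.882 servings → $3.03.
almonds + spinach with both tight: 1.002 servings and 1.57 servings → $2.40.
almonds + tempeh with both tight: 0.4058 servings and 2.5 servings → $2.93.
spinach + tempeh: the both-tight solution has a negative serving — not a feasible corner.
So the least-cost plan costs $2.40.

$2.40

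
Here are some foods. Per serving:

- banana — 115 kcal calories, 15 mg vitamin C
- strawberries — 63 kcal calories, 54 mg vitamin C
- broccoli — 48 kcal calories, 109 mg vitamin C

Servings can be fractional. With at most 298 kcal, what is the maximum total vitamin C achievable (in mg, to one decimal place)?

676.7 mg

Vitamin C per kcal: broccoli 2.271, strawberries 0.8571, banana 0.1304.
With no serving limits, spend the whole calories allowance on broccoli: 298 kcal / 48 kcal × 109 mg = 676.7 mg.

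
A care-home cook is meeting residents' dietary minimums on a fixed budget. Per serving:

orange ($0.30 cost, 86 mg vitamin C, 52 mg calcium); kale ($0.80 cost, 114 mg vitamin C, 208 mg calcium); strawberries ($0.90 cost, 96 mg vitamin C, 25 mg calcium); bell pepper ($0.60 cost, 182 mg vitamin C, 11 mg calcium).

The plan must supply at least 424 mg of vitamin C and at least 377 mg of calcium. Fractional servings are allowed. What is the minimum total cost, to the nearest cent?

With two linear requirements the optimum uses one or two foods; enumerate the corners.
orange only: max(424/86, 377/52) = 7.25 servings → $2.17.
kale only: max(424/114, 377/208) = 3.719 servings → $2.98.
strawberries only: max(424/96, 377/25) = 15.08 servings → $13.57.
bell pepper only: max(424/182, 377/11) = 34.27 servings → $20.56.
orange + kale with both tight: 3.78 servings and 0.8674 servings → $1.83.
orange + strawberries: intersection lies outside the first quadrant.
orange + bell pepper: intersection lies outside the first quadrant.
kale + strawberries with both tight: 1.495 servings and 2.641 servings → $3.57.
kale + bell pepper with both tight: 1.747 servings and 1.235 servings → $2.14.
strawberries + bell pepper: the both-tight solution has a negative serving — not a feasible corner.
So the least-cost plan costs $1.83.

$1.83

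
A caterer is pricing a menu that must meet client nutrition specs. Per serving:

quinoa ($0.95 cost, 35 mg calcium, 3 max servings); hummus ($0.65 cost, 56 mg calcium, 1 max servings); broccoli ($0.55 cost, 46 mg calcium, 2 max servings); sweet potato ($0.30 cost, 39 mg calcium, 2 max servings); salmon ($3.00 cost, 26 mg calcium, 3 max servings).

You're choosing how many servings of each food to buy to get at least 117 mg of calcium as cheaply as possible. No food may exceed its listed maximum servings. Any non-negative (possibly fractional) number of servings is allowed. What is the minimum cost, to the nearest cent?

Cost per mg of calcium: sweet potato $0.0077, hummus $0.0116, broccoli $0.0120, quinoa $0.0271, salmon $0.1154.
Take 2 servings of sweet potato: +78.0 mg calcium for $0.60 (total $0.60, still need 39.0 mg).
Take 0.6964 servings of hummus: +39.0 mg calcium for $0.45 (total $1.05, still need 0.0 mg).
Greedy by cheapest-per-mg is optimal for a single linear constraint, so the minimum cost is $1.05.

$1.05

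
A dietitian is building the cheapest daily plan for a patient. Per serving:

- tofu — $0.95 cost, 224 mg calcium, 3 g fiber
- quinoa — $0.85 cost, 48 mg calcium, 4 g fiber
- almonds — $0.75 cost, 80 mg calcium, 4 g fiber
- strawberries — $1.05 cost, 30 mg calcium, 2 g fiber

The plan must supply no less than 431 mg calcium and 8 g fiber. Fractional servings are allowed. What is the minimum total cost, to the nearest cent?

$2.14

This is a tiny linear program; its minimum lies at a vertex of the feasible set. List the vertices and price them.
tofu only: max(431/224, 8/3) = 2.667 servings → $2.53.
quinoa only: max(431/48, 8/4) = 8.979 servings → $7.63.
almonds only: max(431/80, 8/4) = 5.388 servings → $4.04.
strawberries only: max(431/30, 8/2) = 14.37 servings → $15.09.
tofu + quinoa with both tight: 1.782 servings and 0.6636 servings → $2.26.
tofu + almonds with both tight: 1.652 servings and 0.7607 servings → $2.14.
tofu + strawberries with both tight: 1.737 servings and 1.394 servings → $3.11.
quinoa + almonds: the both-tight solution has a negative serving — not a feasible corner.
quinoa + strawberries with both targets exact would need a negative amount; discard.
almonds + strawberries: the both-tight solution has a negative serving — not a feasible corner.
The minimum over all feasible corners is $2.14.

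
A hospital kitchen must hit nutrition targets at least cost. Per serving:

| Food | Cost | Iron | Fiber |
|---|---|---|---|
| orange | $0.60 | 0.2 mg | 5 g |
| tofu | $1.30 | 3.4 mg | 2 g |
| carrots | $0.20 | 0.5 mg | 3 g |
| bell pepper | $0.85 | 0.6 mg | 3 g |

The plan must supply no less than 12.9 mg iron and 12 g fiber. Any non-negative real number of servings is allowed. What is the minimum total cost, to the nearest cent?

This is a tiny linear program; its minimum lies at a vertex of the feasible set. List the vertices and price them.
orange only: max(12.9/0.2, 12/5) = 64.5 servings → $38.70.
tofu only: max(12.9/3.4, 12/2) = 6 servings → $7.80.
carrots only: max(12.9/0.5, 12/3) = 25.8 servings → $5.16.
bell pepper only: max(12.9/0.6, 12/3) = 21.5 servings → $18.27.
orange + tofu with both tight: 0.9036 servings and 3.741 servings → $5.41.
orange + carrots with both targets exact would need a negative amount; discard.
orange + bell pepper: the both-tight solution has a negative serving — not a feasible corner.
tofu + carrots with both tight: 3.554 servings and 1.63 servings → $4.95.
tofu + bell pepper with both tight: 3.5 servings and 1.667 servings → $5.97.
carrots + bell pepper: the both-tight solution has a negative serving — not a feasible corner.
Cheapest feasible corner: $4.95.

$4.95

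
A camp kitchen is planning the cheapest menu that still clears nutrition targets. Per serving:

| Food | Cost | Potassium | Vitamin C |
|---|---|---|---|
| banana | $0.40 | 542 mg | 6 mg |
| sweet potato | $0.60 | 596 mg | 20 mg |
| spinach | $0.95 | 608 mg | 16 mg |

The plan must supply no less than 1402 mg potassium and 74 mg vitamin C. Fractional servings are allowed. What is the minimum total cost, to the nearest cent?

$2.22

For a min-cost LP with two ≥-constraints, a basic feasible solution has at most two positive variables.
banana only: max(1402/542, 74/6) = 12.33 servings → $4.93.
sweet potato only: max(1402/596, 74/20) = 3.7 servings → $2.22.
spinach only: max(1402/608, 74/16) = 4.625 servings → $4.39.
banana + sweet potato: intersection lies outside the first quadrant.
banana + spinach: the both-tight solution has a negative serving — not a feasible corner.
sweet potato + spinach: the both-tight solution has a negative serving — not a feasible corner.
So the least-cost plan costs $2.22.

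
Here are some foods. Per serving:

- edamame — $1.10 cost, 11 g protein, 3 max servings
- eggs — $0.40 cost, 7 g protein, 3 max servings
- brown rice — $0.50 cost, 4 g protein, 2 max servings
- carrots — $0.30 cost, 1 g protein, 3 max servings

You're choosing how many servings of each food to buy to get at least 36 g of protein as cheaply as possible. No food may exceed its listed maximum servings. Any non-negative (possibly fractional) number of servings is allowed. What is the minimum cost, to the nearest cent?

$2.70

Cost per g of protein: eggs $0.0571, edamame $0.1000, brown rice $0.1250, carrots $0.3000.
Take 3 servings of eggs: +21.0 g protein for $1.20 (total $1.20, still need 15.0 g).
Take 1.364 servings of edamame: +15.0 g protein for $1.50 (total $2.70, still need 0.0 g).
Greedy by cheapest-per-g is optimal for a single linear constraint, so the minimum cost is $2.70.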